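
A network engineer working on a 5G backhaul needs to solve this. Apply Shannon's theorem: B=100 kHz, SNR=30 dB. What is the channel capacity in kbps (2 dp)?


Given: B = 100 kHz, SNR = 30 dB
SNR linear = 10^(30/10) = 1000
1 + SNR = 1001
log2(1001) = 9.9672262588
C = 100 * 1000 * 9.9672262588 = 996722.6259 bps
C = 996.722626 kbps -> 996.72 kbps (2 dp)

996.72


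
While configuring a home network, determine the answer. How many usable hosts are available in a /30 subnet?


Given: subnet mask /30
Host bits = 32 - 30 = 2
Total addresses = 2^2 = 4
Usable hosts = 4 - 2 (network + broadcast) = 2

2


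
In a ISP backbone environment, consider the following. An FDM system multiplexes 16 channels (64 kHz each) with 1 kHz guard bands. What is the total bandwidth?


Given: 16 channels, 64 kHz each, guard = 1 kHz
Channel bandwidth = 16 * 64 = 1024 kHz
Guard bands = 15 gaps * 1 kHz = 15 kHz
Total = 1024 + 15 = 1039 kHz

1039


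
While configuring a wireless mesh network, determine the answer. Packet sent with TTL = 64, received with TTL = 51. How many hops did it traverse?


Given: initial TTL = 64, received TTL = 51
Hops = initial TTL - received TTL
Hops = 64 - 51 = 13

13


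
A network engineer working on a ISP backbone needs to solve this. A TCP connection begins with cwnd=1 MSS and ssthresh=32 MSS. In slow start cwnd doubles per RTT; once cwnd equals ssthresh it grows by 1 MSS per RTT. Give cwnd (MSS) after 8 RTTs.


RTT 0: cwnd = 1 MSS (initial)
RTT 1: cwnd = 2 MSS (slow start, doubled)
RTT 2: cwnd = 4 MSS (slow start, doubled)
RTT 3: cwnd = 8 MSS (slow start, doubled)
RTT 4: cwnd = 16 MSS (slow start, doubled)
RTT 5: cwnd = 32 MSS (slow start, doubled)
RTT 6: cwnd = 33 MSS (congestion avoidance, +1)
RTT 7: cwnd = 34 MSS (congestion avoidance, +1)
RTT 8: cwnd = 35 MSS (congestion avoidance, +1)

35


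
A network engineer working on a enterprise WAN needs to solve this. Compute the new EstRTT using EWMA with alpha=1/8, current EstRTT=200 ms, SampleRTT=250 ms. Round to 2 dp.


Given: EstRTT = 200 ms, SampleRTT = 250 ms, alpha = 1/8
New EstRTT = (1 - alpha) * EstRTT + alpha * SampleRTT
(7/8) * 200 = 175
(1/8) * 250 = 31.25
New EstRTT = 175 + 31.25 = 206.25 ms -> 206.25 ms (2 dp)

206.25


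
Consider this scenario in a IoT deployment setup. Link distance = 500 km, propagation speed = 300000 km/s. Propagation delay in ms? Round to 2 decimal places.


Given: distance = 500 km, speed = 300000 km/s
Delay = distance / speed = 500 / 300000 seconds
Delay in ms = 500 * 1000 / 300000
Delay = 1.6667 ms
Rounded to 2 dp = 1.67 ms

1.67


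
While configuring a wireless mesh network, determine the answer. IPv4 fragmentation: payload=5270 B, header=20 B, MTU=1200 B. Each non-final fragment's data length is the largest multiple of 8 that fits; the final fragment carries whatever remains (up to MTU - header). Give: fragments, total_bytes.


Max data per non-final fragment = floor((MTU - header)/8)*8 = floor((1200 - 20)/8)*8 = floor(1180/8)*8 = 1176 B
Final fragment needs no 8-byte alignment: it can carry up to MTU - header = 1180 B
Non-final fragments needed = ceil((payload - 1180) / 1176) = ceil(4090/1176) = ceil(3.4779) = 4
Number of fragments = 4 + 1 = 5
Fragment sizes (data): 4 * 1176 B + 566 B (last, 566 <= 1180 OK)
Total bytes sent = payload + n_frags * header = 5270 + 5*20 = 5270 + 100 = 5370 B

5, 5370


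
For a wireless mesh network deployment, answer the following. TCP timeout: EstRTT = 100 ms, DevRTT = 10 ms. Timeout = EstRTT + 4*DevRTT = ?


Given: EstRTT = 100 ms, DevRTT = 10 ms
Timeout = EstRTT + 4 * DevRTT
4 * DevRTT = 4 * 10 = 40
Timeout = 100 + 40 = 140 ms

140


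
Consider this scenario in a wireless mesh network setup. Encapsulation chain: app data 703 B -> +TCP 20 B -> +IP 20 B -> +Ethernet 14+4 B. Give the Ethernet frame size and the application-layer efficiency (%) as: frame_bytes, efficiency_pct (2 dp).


TCP segment = 703 + 20 = 723 B
IP packet = 723 + 20 = 743 B
Ethernet frame = 743 + 14 + 4 = 761 B
Efficiency = app / frame = 703 / 761 = 0.923784 = 92.3784% -> 92.38% (2 dp)

761, 92.38


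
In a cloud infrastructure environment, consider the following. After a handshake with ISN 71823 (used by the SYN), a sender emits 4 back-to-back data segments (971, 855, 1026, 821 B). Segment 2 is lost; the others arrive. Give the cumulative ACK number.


SYN uses sequence number 71823; first data byte = ISN + 1 = 71824.
Segment 1: SEQ = 71824, len = 971 B, covers [71824, 72794]
Segment 2: SEQ = 72795, len = 855 B, covers [72795, 73649] [LOST]
Segment 3: SEQ = 73650, len = 1026 B, covers [73650, 74675]
Segment 4: SEQ = 74676, len = 821 B, covers [74676, 75496]
In-order data received: bytes [71824, 72794] (segments 1..1).
Segment 2 missing -> gap begins at byte 72795; later segments buffered out of order.
Cumulative ACK = next expected in-order byte = 71824 + 971 = 72795

72795


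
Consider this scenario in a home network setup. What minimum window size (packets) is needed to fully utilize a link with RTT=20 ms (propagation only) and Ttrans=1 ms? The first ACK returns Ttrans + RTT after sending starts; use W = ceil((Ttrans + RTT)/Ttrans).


Given: Ttrans = 1 ms, RTT = 20 ms (= 2 * Tprop, Tprop = 10 ms)
Time until first ACK returns = Ttrans + RTT = 1 + 20 = 21 ms
Need W * Ttrans >= Ttrans + RTT  ->  W >= (Ttrans + RTT) / Ttrans
(Ttrans + RTT) / Ttrans = 21 / 1 = 21
W_min = ceil(21) = 21

21


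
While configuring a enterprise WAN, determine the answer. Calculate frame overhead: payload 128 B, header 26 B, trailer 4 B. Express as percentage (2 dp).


Given: payload = 128 B, header = 26 B, trailer = 4 B
Overhead bytes = header + trailer = 26 + 4 = 30
Total frame = payload + overhead = 128 + 30 = 158
Overhead % = 30 / 158 * 100 = 18.9873% -> 18.99% (2 dp)

18.99


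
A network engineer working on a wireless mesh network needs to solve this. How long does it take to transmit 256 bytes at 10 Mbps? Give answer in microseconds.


Given: packet = 256 bytes, bandwidth = 10 Mbps
Packet in bits = 256 * 8 = 2048 bits
Bandwidth = 10 * 10^6 = 10000000 bps
Time = 2048 / 10000000 seconds
Time in us = 2048 * 10^6 / 10000000 = 204.8

204.8


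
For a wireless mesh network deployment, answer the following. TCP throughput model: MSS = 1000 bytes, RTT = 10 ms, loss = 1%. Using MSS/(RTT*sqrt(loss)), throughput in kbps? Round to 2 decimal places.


Given: MSS = 1000 bytes, RTT = 10 ms, loss = 1%
RTT in seconds = 10 / 1000 = 0.01
Loss rate = 1% = 0.01
sqrt(loss) = sqrt(0.01) = 0.1
Throughput (bytes/s) = 1000 / (0.01 * 0.1) = 1000000.0000
Throughput (kbps) = 1000000.0000 * 8 / 1000 = 8000.000000 -> 8000.00 kbps (2 dp)

8000.00


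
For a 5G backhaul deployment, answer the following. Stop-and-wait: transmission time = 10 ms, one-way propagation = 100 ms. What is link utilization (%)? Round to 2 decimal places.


Given: Ttrans = 10 ms, Tprop = 100 ms
RTT = 2 * Tprop = 2 * 100 = 200 ms
U = Ttrans / (Ttrans + RTT)
U = 10 / (10 + 200)
U = 10 / 210 = 0.047619
U% = 4.76%

4.76


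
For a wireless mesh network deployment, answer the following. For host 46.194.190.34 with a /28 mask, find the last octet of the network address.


Given: IP = 46.194.190.34, prefix = /28
Subnet mask = 255.255.255.240
Last octet of IP: 34
Last octet of mask: 240
Network last octet = 34 AND 240 = 32

32


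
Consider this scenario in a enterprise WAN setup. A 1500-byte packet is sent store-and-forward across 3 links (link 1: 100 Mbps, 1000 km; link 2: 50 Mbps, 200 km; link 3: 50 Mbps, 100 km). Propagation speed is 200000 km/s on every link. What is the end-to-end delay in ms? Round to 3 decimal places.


Packet = 1500 bytes = 12000 bits. Store-and-forward: sum (t_trans + t_prop) per link.
Link 1: t_trans = 12000/(100*10^6) s = 0.1200 ms; t_prop = 1000/200000 s = 5.0000 ms; subtotal = 5.1200 ms
Link 2: t_trans = 12000/(50*10^6) s = 0.2400 ms; t_prop = 200/200000 s = 1.0000 ms; subtotal = 1.2400 ms
Link 3: t_trans = 12000/(50*10^6) s = 0.2400 ms; t_prop = 100/200000 s = 0.5000 ms; subtotal = 0.7400 ms
End-to-end = 5.1200 + 1.2400 + 0.7400 = 7.1000 ms -> 7.100 ms (3 dp)

7.100


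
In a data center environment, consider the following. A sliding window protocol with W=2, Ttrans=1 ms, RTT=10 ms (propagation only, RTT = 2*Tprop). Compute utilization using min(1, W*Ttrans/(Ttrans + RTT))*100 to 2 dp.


Given: W = 2, Ttrans = 1 ms, RTT = 10 ms (= 2 * Tprop, Tprop = 5 ms)
Cycle time = Ttrans + RTT = 1 + 10 = 11 ms (first packet sent until its ACK returns)
W * Ttrans = 2 * 1 = 2 ms of sending per cycle
W * Ttrans / (Ttrans + RTT) = 2 / 11 = 0.181818
U = min(1, 0.181818) = 0.181818
U% = 18.18%

18.18


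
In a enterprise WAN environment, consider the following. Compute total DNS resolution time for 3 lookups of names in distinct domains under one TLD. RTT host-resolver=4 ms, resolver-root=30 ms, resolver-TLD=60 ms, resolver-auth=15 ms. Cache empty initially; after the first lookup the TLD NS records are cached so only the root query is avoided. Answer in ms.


Lookup 1 (cold cache): local + root + TLD + auth = 4 + 30 + 60 + 15 = 109 ms
Lookups 2..3 (TLD NS cached -> skip root; new domain -> still ask TLD and auth): local + TLD + auth = 4 + 60 + 15 = 79 ms each
Remaining 2 lookups: 2 * 79 = 158 ms
Total = 109 + 158 = 267 ms

267


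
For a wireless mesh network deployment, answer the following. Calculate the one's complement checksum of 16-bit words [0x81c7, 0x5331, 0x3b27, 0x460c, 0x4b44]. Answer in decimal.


Given words: [0x81c7, 0x5331, 0x3b27, 0x460c, 0x4b44]
Step 1: Sum all words
Raw sum = 33223 + 21297 + 15143 + 17932 + 19268 = 106863
Step 2: Fold carry: (41327 + 1) = 41328
One's complement = ~41328 & 0xFFFF = 24207

24207


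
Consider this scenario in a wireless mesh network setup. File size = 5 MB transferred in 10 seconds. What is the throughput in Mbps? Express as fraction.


Given: file = 5 MB, time = 10 s
File in Mb = 5 * 8 = 40 Mb
Throughput = 40 / 10 Mbps
Throughput = 4 Mbps

4


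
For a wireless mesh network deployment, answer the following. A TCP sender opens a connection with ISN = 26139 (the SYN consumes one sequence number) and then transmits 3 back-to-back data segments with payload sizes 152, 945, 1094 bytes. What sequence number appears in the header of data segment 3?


The SYN occupies sequence number ISN = 26139, so the first data byte is ISN + 1 = 26140.
SEQ of data segment i = (ISN + 1) + sum of payload sizes of segments 1..i-1.
Segment 1: SEQ = 26140, payload = 152 bytes
Segment 2: SEQ = 26292, payload = 945 bytes
Segment 3: SEQ = 27237, payload = 1094 bytes
SEQ of segment 3 = 26140 + 152 + 945 = 27237

27237


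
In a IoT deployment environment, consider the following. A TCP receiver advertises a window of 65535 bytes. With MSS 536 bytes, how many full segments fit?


Given: RWND = 65535 bytes, MSS = 536 bytes
Full segments = floor(RWND / MSS)
Full segments = floor(65535 / 536)
Full segments = floor(122.2668) = 122

122


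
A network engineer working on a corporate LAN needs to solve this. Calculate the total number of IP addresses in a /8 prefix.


Given: CIDR prefix /8
Host bits = 32 - 8 = 24
Total addresses = 2^24 = 16777216

16777216


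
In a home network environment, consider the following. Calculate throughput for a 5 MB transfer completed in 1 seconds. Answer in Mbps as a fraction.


Given: file = 5 MB, time = 1 s
File in Mb = 5 * 8 = 40 Mb
Throughput = 40 / 1 Mbps
Throughput = 40 Mbps

40


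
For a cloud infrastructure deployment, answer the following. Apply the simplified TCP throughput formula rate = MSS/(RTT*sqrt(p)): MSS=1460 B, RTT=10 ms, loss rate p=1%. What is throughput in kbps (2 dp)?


Given: MSS = 1460 bytes, RTT = 10 ms, loss = 1%
RTT in seconds = 10 / 1000 = 0.01
Loss rate = 1% = 0.01
sqrt(loss) = sqrt(0.01) = 0.1
Throughput (bytes/s) = 1460 / (0.01 * 0.1) = 1460000.0000
Throughput (kbps) = 1460000.0000 * 8 / 1000 = 11680.000000 -> 11680.00 kbps (2 dp)

11680.00


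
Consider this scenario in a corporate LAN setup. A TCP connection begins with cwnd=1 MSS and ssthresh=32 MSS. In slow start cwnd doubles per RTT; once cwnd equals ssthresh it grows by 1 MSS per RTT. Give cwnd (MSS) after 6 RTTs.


RTT 0: cwnd = 1 MSS (initial)
RTT 1: cwnd = 2 MSS (slow start, doubled)
RTT 2: cwnd = 4 MSS (slow start, doubled)
RTT 3: cwnd = 8 MSS (slow start, doubled)
RTT 4: cwnd = 16 MSS (slow start, doubled)
RTT 5: cwnd = 32 MSS (slow start, doubled)
RTT 6: cwnd = 33 MSS (congestion avoidance, +1)

33


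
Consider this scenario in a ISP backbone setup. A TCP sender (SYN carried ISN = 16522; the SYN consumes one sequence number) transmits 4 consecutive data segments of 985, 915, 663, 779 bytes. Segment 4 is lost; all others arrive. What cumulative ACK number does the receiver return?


SYN uses sequence number 16522; first data byte = ISN + 1 = 16523.
Segment 1: SEQ = 16523, len = 985 B, covers [16523, 17507]
Segment 2: SEQ = 17508, len = 915 B, covers [17508, 18422]
Segment 3: SEQ = 18423, len = 663 B, covers [18423, 19085]
Segment 4: SEQ = 19086, len = 779 B, covers [19086, 19864] [LOST]
In-order data received: bytes [16523, 19085] (segments 1..3).
Segment 4 missing -> gap begins at byte 19086.
Cumulative ACK = next expected in-order byte = 16523 + 985 + 915 + 663 = 19086

19086


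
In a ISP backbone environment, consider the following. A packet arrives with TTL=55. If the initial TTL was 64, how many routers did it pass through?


Given: initial TTL = 64, received TTL = 55
Hops = initial TTL - received TTL
Hops = 64 - 55 = 9

9


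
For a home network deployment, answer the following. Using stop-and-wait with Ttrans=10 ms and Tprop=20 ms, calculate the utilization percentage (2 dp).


Given: Ttrans = 10 ms, Tprop = 20 ms
RTT = 2 * Tprop = 2 * 20 = 40 ms
U = Ttrans / (Ttrans + RTT)
U = 10 / (10 + 40)
U = 10 / 50 = 0.2
U% = 20.00%

20.00


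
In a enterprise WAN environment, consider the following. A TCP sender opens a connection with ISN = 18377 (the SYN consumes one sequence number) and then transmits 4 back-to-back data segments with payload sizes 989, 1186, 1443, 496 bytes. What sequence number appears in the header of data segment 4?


The SYN occupies sequence number ISN = 18377, so the first data byte is ISN + 1 = 18378.
SEQ of data segment i = (ISN + 1) + sum of payload sizes of segments 1..i-1.
Segment 1: SEQ = 18378, payload = 989 bytes
Segment 2: SEQ = 19367, payload = 1186 bytes
Segment 3: SEQ = 20553, payload = 1443 bytes
Segment 4: SEQ = 21996, payload = 496 bytes
SEQ of segment 4 = 18378 + 989 + 1186 + 1443 = 21996

21996


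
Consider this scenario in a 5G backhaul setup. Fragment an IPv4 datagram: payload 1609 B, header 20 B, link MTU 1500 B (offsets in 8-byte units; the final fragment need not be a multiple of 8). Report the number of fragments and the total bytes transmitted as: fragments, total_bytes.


Max data per non-final fragment = floor((MTU - header)/8)*8 = floor((1500 - 20)/8)*8 = floor(1480/8)*8 = 1480 B
Final fragment needs no 8-byte alignment: it can carry up to MTU - header = 1480 B
Non-final fragments needed = ceil((payload - 1480) / 1480) = ceil(129/1480) = ceil(0.0872) = 1
Number of fragments = 1 + 1 = 2
Fragment sizes (data): 1 * 1480 B + 129 B (last, 129 <= 1480 OK)
Total bytes sent = payload + n_frags * header = 1609 + 2*20 = 1609 + 40 = 1649 B

2, 1649


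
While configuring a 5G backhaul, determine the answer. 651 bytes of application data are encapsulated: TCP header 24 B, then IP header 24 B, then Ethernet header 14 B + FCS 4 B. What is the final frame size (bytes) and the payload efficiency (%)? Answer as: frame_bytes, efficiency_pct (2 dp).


TCP segment = 651 + 24 = 675 B
IP packet = 675 + 24 = 699 B
Ethernet frame = 699 + 14 + 4 = 717 B
Efficiency = app / frame = 651 / 717 = 0.907950 = 90.7950% -> 90.79% (2 dp)

717, 90.79


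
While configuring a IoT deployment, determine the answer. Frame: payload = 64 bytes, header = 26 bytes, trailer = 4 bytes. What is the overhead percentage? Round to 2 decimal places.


Given: payload = 64 B, header = 26 B, trailer = 4 B
Overhead bytes = header + trailer = 26 + 4 = 30
Total frame = payload + overhead = 64 + 30 = 94
Overhead % = 30 / 94 * 100 = 31.9149% -> 31.91% (2 dp)

31.91


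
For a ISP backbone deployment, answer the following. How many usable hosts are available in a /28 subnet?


Given: subnet mask /28
Host bits = 32 - 28 = 4
Total addresses = 2^4 = 16
Usable hosts = 16 - 2 (network + broadcast) = 14

14


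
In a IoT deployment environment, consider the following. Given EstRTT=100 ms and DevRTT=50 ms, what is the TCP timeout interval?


Given: EstRTT = 100 ms, DevRTT = 50 ms
Timeout = EstRTT + 4 * DevRTT
4 * DevRTT = 4 * 50 = 200
Timeout = 100 + 200 = 300 ms

300


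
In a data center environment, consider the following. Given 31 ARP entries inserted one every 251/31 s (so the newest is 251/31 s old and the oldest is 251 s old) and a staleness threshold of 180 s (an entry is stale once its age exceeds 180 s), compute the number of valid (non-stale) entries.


Ages are k * 251/31 s for k = 1..31 (spacing = 8.0968 s).
Entry k is valid iff k * 251/31 <= 180 iff k <= 31 * 180 / 251 = 22.2311
n_valid = floor(22.2311) = 22
(n_stale = 31 - 22 = 9)

22


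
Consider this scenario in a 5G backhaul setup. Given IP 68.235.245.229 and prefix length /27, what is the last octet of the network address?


Given: IP = 68.235.245.229, prefix = /27
Subnet mask = 255.255.255.224
Last octet of IP: 229
Last octet of mask: 224
Network last octet = 229 AND 224 = 224

224


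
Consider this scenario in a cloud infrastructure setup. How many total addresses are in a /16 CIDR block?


Given: CIDR prefix /16
Host bits = 32 - 16 = 16
Total addresses = 2^16 = 65536

65536


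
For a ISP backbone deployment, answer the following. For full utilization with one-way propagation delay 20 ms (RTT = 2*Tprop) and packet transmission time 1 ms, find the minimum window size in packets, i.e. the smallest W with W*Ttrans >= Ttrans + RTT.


Given: Ttrans = 1 ms, RTT = 40 ms (= 2 * Tprop, Tprop = 20 ms)
Time until first ACK returns = Ttrans + RTT = 1 + 40 = 41 ms
Need W * Ttrans >= Ttrans + RTT  ->  W >= (Ttrans + RTT) / Ttrans
(Ttrans + RTT) / Ttrans = 41 / 1 = 41
W_min = ceil(41) = 41

41


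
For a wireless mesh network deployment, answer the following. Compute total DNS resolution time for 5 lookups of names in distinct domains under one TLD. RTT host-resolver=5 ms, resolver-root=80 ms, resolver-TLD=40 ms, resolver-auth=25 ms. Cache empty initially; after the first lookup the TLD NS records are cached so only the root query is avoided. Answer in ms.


Lookup 1 (cold cache): local + root + TLD + auth = 5 + 80 + 40 + 25 = 150 ms
Lookups 2..5 (TLD NS cached -> skip root; new domain -> still ask TLD and auth): local + TLD + auth = 5 + 40 + 25 = 70 ms each
Remaining 4 lookups: 4 * 70 = 280 ms
Total = 150 + 280 = 430 ms

430


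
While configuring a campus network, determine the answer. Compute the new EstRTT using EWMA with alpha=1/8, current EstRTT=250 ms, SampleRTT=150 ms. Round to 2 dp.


Given: EstRTT = 250 ms, SampleRTT = 150 ms, alpha = 1/8
New EstRTT = (1 - alpha) * EstRTT + alpha * SampleRTT
(7/8) * 250 = 218.75
(1/8) * 150 = 18.75
New EstRTT = 218.75 + 18.75 = 237.5 ms -> 237.50 ms (2 dp)

237.50


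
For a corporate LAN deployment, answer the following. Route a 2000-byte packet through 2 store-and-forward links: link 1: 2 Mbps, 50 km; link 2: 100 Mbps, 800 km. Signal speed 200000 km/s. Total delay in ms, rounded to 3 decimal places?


Packet = 2000 bytes = 16000 bits. Store-and-forward: sum (t_trans + t_prop) per link.
Link 1: t_trans = 16000/(2*10^6) s = 8.0000 ms; t_prop = 50/200000 s = 0.2500 ms; subtotal = 8.2500 ms
Link 2: t_trans = 16000/(100*10^6) s = 0.1600 ms; t_prop = 800/200000 s = 4.0000 ms; subtotal = 4.1600 ms
End-to-end = 8.2500 + 4.1600 = 12.4100 ms -> 12.410 ms (3 dp)

12.410


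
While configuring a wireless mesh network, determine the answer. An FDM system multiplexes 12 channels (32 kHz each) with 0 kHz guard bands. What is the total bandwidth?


Given: 12 channels, 32 kHz each, guard = 0 kHz
Channel bandwidth = 12 * 32 = 384 kHz
Guard bands = 11 gaps * 0 kHz = 0 kHz
Total = 384 + 0 = 384 kHz

384


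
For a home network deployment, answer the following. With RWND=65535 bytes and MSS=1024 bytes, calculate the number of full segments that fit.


Given: RWND = 65535 bytes, MSS = 1024 bytes
Full segments = floor(RWND / MSS)
Full segments = floor(65535 / 1024)
Full segments = floor(63.999) = 63

63


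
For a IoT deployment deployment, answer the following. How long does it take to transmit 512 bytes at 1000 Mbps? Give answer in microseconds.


Given: packet = 512 bytes, bandwidth = 1000 Mbps
Packet in bits = 512 * 8 = 4096 bits
Bandwidth = 1000 * 10^6 = 1000000000 bps
Time = 4096 / 1000000000 seconds
Time in us = 4096 * 10^6 / 1000000000 = 4.096

4.096


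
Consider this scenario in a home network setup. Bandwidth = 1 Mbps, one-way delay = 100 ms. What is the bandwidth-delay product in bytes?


Given: bandwidth = 1 Mbps, delay = 100 ms
BDP in bits = 1 * 10^6 * 100 / 1000
BDP in bits = 100000
BDP in bytes = 100000 / 8 = 12500

12500


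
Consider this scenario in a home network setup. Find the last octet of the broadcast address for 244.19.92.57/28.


Given: IP = 244.19.92.57, prefix = /28
Host bits = 32 - 28 = 4
Network last octet = 57 AND mask = 48
Host part size = 2^4 - 1 = 15
Broadcast last octet = 48 OR 15 = 63

63


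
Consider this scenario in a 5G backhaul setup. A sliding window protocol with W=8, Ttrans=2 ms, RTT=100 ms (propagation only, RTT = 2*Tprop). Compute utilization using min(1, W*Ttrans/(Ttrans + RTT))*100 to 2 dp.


Given: W = 8, Ttrans = 2 ms, RTT = 100 ms (= 2 * Tprop, Tprop = 50 ms)
Cycle time = Ttrans + RTT = 2 + 100 = 102 ms (first packet sent until its ACK returns)
W * Ttrans = 8 * 2 = 16 ms of sending per cycle
W * Ttrans / (Ttrans + RTT) = 16 / 102 = 0.156863
U = min(1, 0.156863) = 0.156863
U% = 15.69%

15.69


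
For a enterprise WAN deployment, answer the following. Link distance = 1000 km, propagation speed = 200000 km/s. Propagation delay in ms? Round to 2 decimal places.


Given: distance = 1000 km, speed = 200000 km/s
Delay = distance / speed = 1000 / 200000 seconds
Delay in ms = 1000 * 1000 / 200000
Delay = 5.0000 ms
Rounded to 2 dp = 5.00 ms

5.00


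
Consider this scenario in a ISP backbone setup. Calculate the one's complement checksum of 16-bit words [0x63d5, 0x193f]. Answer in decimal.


Given words: [0x63d5, 0x193f]
Step 1: Sum all words
Raw sum = 25557 + 6463 = 32020
One's complement = ~32020 & 0xFFFF = 33515

33515


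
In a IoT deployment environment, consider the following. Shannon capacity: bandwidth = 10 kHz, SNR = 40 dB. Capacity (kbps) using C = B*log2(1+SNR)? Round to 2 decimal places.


Given: B = 10 kHz, SNR = 40 dB
SNR linear = 10^(40/10) = 10000
1 + SNR = 10001
log2(10001) = 13.2878566418
C = 10 * 1000 * 13.2878566418 = 132878.5664 bps
C = 132.878566 kbps -> 132.88 kbps (2 dp)

132.88


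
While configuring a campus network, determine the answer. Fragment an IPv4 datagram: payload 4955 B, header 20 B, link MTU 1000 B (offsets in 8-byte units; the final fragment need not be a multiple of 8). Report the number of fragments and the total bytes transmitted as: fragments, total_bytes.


Max data per non-final fragment = floor((MTU - header)/8)*8 = floor((1000 - 20)/8)*8 = floor(980/8)*8 = 976 B
Final fragment needs no 8-byte alignment: it can carry up to MTU - header = 980 B
Non-final fragments needed = ceil((payload - 980) / 976) = ceil(3975/976) = ceil(4.0727) = 5
Number of fragments = 5 + 1 = 6
Fragment sizes (data): 5 * 976 B + 75 B (last, 75 <= 980 OK)
Total bytes sent = payload + n_frags * header = 4955 + 6*20 = 4955 + 120 = 5075 B

6, 5075


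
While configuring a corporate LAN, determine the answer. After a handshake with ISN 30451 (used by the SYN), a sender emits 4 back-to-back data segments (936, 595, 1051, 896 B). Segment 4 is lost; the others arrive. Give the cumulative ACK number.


SYN uses sequence number 30451; first data byte = ISN + 1 = 30452.
Segment 1: SEQ = 30452, len = 936 B, covers [30452, 31387]
Segment 2: SEQ = 31388, len = 595 B, covers [31388, 31982]
Segment 3: SEQ = 31983, len = 1051 B, covers [31983, 33033]
Segment 4: SEQ = 33034, len = 896 B, covers [33034, 33929] [LOST]
In-order data received: bytes [30452, 33033] (segments 1..3).
Segment 4 missing -> gap begins at byte 33034.
Cumulative ACK = next expected in-order byte = 30452 + 936 + 595 + 1051 = 33034

33034


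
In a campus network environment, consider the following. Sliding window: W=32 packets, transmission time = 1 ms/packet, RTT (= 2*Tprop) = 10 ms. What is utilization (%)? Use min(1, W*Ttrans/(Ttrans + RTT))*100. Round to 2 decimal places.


Given: W = 32, Ttrans = 1 ms, RTT = 10 ms (= 2 * Tprop, Tprop = 5 ms)
Cycle time = Ttrans + RTT = 1 + 10 = 11 ms (first packet sent until its ACK returns)
W * Ttrans = 32 * 1 = 32 ms of sending per cycle
W * Ttrans / (Ttrans + RTT) = 32 / 11 = 2.909091
U = min(1, 2.909091) = 1.000000
U% = 100.00%

100.00


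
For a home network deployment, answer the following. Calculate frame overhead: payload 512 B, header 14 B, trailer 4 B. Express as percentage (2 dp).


Given: payload = 512 B, header = 14 B, trailer = 4 B
Overhead bytes = header + trailer = 14 + 4 = 18
Total frame = payload + overhead = 512 + 18 = 530
Overhead % = 18 / 530 * 100 = 3.3962% -> 3.40% (2 dp)

3.40


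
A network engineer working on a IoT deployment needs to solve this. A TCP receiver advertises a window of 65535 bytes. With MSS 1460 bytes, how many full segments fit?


Given: RWND = 65535 bytes, MSS = 1460 bytes
Full segments = floor(RWND / MSS)
Full segments = floor(65535 / 1460)
Full segments = floor(44.887) = 44

44


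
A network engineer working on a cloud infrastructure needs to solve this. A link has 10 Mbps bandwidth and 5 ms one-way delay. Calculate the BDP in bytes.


Given: bandwidth = 10 Mbps, delay = 5 ms
BDP in bits = 10 * 10^6 * 5 / 1000
BDP in bits = 50000
BDP in bytes = 50000 / 8 = 6250

6250


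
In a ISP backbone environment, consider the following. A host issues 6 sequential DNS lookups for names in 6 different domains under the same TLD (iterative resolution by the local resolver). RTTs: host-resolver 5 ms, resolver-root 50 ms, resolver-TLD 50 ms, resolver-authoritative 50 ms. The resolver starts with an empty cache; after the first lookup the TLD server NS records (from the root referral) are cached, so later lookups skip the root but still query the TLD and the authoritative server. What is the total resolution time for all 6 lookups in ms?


Lookup 1 (cold cache): local + root + TLD + auth = 5 + 50 + 50 + 50 = 155 ms
Lookups 2..6 (TLD NS cached -> skip root; new domain -> still ask TLD and auth): local + TLD + auth = 5 + 50 + 50 = 105 ms each
Remaining 5 lookups: 5 * 105 = 525 ms
Total = 155 + 525 = 680 ms

680


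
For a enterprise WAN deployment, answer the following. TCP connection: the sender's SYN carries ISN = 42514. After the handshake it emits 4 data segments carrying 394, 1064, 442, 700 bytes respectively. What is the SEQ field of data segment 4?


The SYN occupies sequence number ISN = 42514, so the first data byte is ISN + 1 = 42515.
SEQ of data segment i = (ISN + 1) + sum of payload sizes of segments 1..i-1.
Segment 1: SEQ = 42515, payload = 394 bytes
Segment 2: SEQ = 42909, payload = 1064 bytes
Segment 3: SEQ = 43973, payload = 442 bytes
Segment 4: SEQ = 44415, payload = 700 bytes
SEQ of segment 4 = 42515 + 394 + 1064 + 442 = 44415

44415


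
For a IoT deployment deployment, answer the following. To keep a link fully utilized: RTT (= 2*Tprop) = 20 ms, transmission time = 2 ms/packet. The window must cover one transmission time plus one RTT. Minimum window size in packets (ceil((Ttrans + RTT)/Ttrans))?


Given: Ttrans = 2 ms, RTT = 20 ms (= 2 * Tprop, Tprop = 10 ms)
Time until first ACK returns = Ttrans + RTT = 2 + 20 = 22 ms
Need W * Ttrans >= Ttrans + RTT  ->  W >= (Ttrans + RTT) / Ttrans
(Ttrans + RTT) / Ttrans = 22 / 2 = 11
W_min = ceil(11) = 11

11


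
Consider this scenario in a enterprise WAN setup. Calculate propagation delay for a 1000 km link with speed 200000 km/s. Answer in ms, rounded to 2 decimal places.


Given: distance = 1000 km, speed = 200000 km/s
Delay = distance / speed = 1000 / 200000 seconds
Delay in ms = 1000 * 1000 / 200000
Delay = 5.0000 ms
Rounded to 2 dp = 5.00 ms

5.00


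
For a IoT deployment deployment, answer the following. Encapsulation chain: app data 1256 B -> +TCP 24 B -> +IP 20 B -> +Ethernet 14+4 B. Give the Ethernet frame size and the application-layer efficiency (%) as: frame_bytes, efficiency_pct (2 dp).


TCP segment = 1256 + 24 = 1280 B
IP packet = 1280 + 20 = 1300 B
Ethernet frame = 1300 + 14 + 4 = 1318 B
Efficiency = app / frame = 1256 / 1318 = 0.952959 = 95.2959% -> 95.30% (2 dp)

1318, 95.30


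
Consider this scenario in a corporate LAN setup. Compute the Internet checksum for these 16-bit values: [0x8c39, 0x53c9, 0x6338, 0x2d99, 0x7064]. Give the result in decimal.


Given words: [0x8c39, 0x53c9, 0x6338, 0x2d99, 0x7064]
Step 1: Sum all words
Raw sum = 35897 + 21449 + 25400 + 11673 + 28772 = 123191
Step 2: Fold carry: (57655 + 1) = 57656
One's complement = ~57656 & 0xFFFF = 7879

7879


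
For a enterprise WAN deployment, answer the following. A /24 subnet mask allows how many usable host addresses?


Given: subnet mask /24
Host bits = 32 - 24 = 8
Total addresses = 2^8 = 256
Usable hosts = 256 - 2 (network + broadcast) = 254

254


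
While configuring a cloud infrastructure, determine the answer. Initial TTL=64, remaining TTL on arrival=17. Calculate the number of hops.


Given: initial TTL = 64, received TTL = 17
Hops = initial TTL - received TTL
Hops = 64 - 17 = 47

47


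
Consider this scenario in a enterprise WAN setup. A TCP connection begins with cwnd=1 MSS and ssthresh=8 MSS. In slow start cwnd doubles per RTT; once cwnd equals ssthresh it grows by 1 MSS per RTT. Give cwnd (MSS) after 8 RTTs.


RTT 0: cwnd = 1 MSS (initial)
RTT 1: cwnd = 2 MSS (slow start, doubled)
RTT 2: cwnd = 4 MSS (slow start, doubled)
RTT 3: cwnd = 8 MSS (slow start, doubled)
RTT 4: cwnd = 9 MSS (congestion avoidance, +1)
RTT 5: cwnd = 10 MSS (congestion avoidance, +1)
RTT 6: cwnd = 11 MSS (congestion avoidance, +1)
RTT 7: cwnd = 12 MSS (congestion avoidance, +1)
RTT 8: cwnd = 13 MSS (congestion avoidance, +1)

13


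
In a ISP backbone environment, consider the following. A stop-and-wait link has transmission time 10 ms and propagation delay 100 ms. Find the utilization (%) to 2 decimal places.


Given: Ttrans = 10 ms, Tprop = 100 ms
RTT = 2 * Tprop = 2 * 100 = 200 ms
U = Ttrans / (Ttrans + RTT)
U = 10 / (10 + 200)
U = 10 / 210 = 0.047619
U% = 4.76%

4.76


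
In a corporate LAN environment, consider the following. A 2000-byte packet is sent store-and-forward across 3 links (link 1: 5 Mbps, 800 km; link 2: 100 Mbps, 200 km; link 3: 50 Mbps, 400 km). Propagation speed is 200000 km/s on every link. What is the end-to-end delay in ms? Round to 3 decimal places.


Packet = 2000 bytes = 16000 bits. Store-and-forward: sum (t_trans + t_prop) per link.
Link 1: t_trans = 16000/(5*10^6) s = 3.2000 ms; t_prop = 800/200000 s = 4.0000 ms; subtotal = 7.2000 ms
Link 2: t_trans = 16000/(100*10^6) s = 0.1600 ms; t_prop = 200/200000 s = 1.0000 ms; subtotal = 1.1600 ms
Link 3: t_trans = 16000/(50*10^6) s = 0.3200 ms; t_prop = 400/200000 s = 2.0000 ms; subtotal = 2.3200 ms
End-to-end = 7.2000 + 1.1600 + 2.3200 = 10.6800 ms -> 10.680 ms (3 dp)

10.680


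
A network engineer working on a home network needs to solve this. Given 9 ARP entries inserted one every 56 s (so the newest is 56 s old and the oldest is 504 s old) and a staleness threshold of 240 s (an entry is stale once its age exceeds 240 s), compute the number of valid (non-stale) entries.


Ages are k * 504/9 s for k = 1..9 (spacing = 56.0000 s).
Entry k is valid iff k * 504/9 <= 240 iff k <= 9 * 240 / 504 = 4.2857
n_valid = floor(4.2857) = 4
(n_stale = 9 - 4 = 5)

4


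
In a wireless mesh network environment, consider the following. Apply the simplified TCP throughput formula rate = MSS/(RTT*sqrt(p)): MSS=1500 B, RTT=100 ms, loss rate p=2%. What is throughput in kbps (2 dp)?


Given: MSS = 1500 bytes, RTT = 100 ms, loss = 2%
RTT in seconds = 100 / 1000 = 0.1
Loss rate = 2% = 0.02
sqrt(loss) = sqrt(0.02) = 0.141421356237
Throughput (bytes/s) = 1500 / (0.1 * 0.141421356237) = 106066.0172
Throughput (kbps) = 106066.0172 * 8 / 1000 = 848.528137 -> 848.53 kbps (2 dp)

848.53


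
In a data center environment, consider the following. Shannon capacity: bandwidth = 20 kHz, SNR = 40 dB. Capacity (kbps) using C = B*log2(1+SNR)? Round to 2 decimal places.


Given: B = 20 kHz, SNR = 40 dB
SNR linear = 10^(40/10) = 10000
1 + SNR = 10001
log2(10001) = 13.2878566418
C = 20 * 1000 * 13.2878566418 = 265757.1328 bps
C = 265.757133 kbps -> 265.76 kbps (2 dp)

265.76


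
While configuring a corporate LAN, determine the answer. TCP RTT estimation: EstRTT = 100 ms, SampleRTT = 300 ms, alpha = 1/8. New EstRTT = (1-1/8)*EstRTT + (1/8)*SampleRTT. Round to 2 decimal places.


Given: EstRTT = 100 ms, SampleRTT = 300 ms, alpha = 1/8
New EstRTT = (1 - alpha) * EstRTT + alpha * SampleRTT
(7/8) * 100 = 87.5
(1/8) * 300 = 37.5
New EstRTT = 87.5 + 37.5 = 125 ms -> 125.00 ms (2 dp)

125.00


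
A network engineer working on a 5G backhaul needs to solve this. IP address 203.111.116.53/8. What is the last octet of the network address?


Given: IP = 203.111.116.53, prefix = /8
Subnet mask = 255.0.0.0
Last octet of IP: 53
Last octet of mask: 0
Network last octet = 53 AND 0 = 0

0


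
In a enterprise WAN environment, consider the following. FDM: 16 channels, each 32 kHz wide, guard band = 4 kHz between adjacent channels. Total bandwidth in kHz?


Given: 16 channels, 32 kHz each, guard = 4 kHz
Channel bandwidth = 16 * 32 = 512 kHz
Guard bands = 15 gaps * 4 kHz = 60 kHz
Total = 512 + 60 = 572 kHz

572


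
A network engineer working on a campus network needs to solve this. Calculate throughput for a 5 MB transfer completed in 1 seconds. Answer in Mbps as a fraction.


Given: file = 5 MB, time = 1 s
File in Mb = 5 * 8 = 40 Mb
Throughput = 40 / 1 Mbps
Throughput = 40 Mbps

40


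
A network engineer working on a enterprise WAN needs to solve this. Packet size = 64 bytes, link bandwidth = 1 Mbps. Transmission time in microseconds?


Given: packet = 64 bytes, bandwidth = 1 Mbps
Packet in bits = 64 * 8 = 512 bits
Bandwidth = 1 * 10^6 = 1000000 bps
Time = 512 / 1000000 seconds
Time in us = 512 * 10^6 / 1000000 = 512

512


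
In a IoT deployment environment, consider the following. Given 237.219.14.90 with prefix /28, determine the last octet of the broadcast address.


Given: IP = 237.219.14.90, prefix = /28
Host bits = 32 - 28 = 4
Network last octet = 90 AND mask = 80
Host part size = 2^4 - 1 = 15
Broadcast last octet = 80 OR 15 = 95

95


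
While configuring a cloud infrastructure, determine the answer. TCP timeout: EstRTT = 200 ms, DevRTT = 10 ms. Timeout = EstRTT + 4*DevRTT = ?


Given: EstRTT = 200 ms, DevRTT = 10 ms
Timeout = EstRTT + 4 * DevRTT
4 * DevRTT = 4 * 10 = 40
Timeout = 200 + 40 = 240 ms

240


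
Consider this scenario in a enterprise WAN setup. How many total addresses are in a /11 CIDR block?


Given: CIDR prefix /11
Host bits = 32 - 11 = 21
Total addresses = 2^21 = 2097152

2097152


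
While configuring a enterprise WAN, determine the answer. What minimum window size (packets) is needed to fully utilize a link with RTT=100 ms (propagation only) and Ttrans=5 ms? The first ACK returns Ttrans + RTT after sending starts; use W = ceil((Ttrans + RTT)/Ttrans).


Given: Ttrans = 5 ms, RTT = 100 ms (= 2 * Tprop, Tprop = 50 ms)
Time until first ACK returns = Ttrans + RTT = 5 + 100 = 105 ms
Need W * Ttrans >= Ttrans + RTT  ->  W >= (Ttrans + RTT) / Ttrans
(Ttrans + RTT) / Ttrans = 105 / 5 = 21
W_min = ceil(21) = 21

21


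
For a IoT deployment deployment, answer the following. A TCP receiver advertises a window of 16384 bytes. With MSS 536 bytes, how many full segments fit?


Given: RWND = 16384 bytes, MSS = 536 bytes
Full segments = floor(RWND / MSS)
Full segments = floor(16384 / 536)
Full segments = floor(30.5672) = 30

30


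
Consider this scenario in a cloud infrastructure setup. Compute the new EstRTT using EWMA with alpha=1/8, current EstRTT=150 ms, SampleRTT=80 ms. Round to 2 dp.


Given: EstRTT = 150 ms, SampleRTT = 80 ms, alpha = 1/8
New EstRTT = (1 - alpha) * EstRTT + alpha * SampleRTT
(7/8) * 150 = 131.25
(1/8) * 80 = 10
New EstRTT = 131.25 + 10 = 141.25 ms -> 141.25 ms (2 dp)

141.25


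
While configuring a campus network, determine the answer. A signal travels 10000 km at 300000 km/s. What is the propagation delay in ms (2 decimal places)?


Given: distance = 10000 km, speed = 300000 km/s
Delay = distance / speed = 10000 / 300000 seconds
Delay in ms = 10000 * 1000 / 300000
Delay = 33.3333 ms
Rounded to 2 dp = 33.33 ms

33.33


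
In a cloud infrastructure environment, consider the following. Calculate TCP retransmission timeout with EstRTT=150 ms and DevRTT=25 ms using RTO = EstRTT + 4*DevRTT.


Given: EstRTT = 150 ms, DevRTT = 25 ms
Timeout = EstRTT + 4 * DevRTT
4 * DevRTT = 4 * 25 = 100
Timeout = 150 + 100 = 250 ms

250


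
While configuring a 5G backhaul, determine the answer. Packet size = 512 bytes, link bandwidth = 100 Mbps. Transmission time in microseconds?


Given: packet = 512 bytes, bandwidth = 100 Mbps
Packet in bits = 512 * 8 = 4096 bits
Bandwidth = 100 * 10^6 = 100000000 bps
Time = 4096 / 100000000 seconds
Time in us = 4096 * 10^6 / 100000000 = 40.96

40.96


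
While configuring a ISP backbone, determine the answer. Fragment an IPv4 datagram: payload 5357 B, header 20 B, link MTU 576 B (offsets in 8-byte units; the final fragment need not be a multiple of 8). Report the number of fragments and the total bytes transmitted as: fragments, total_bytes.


Max data per non-final fragment = floor((MTU - header)/8)*8 = floor((576 - 20)/8)*8 = floor(556/8)*8 = 552 B
Final fragment needs no 8-byte alignment: it can carry up to MTU - header = 556 B
Non-final fragments needed = ceil((payload - 556) / 552) = ceil(4801/552) = ceil(8.6975) = 9
Number of fragments = 9 + 1 = 10
Fragment sizes (data): 9 * 552 B + 389 B (last, 389 <= 556 OK)
Total bytes sent = payload + n_frags * header = 5357 + 10*20 = 5357 + 200 = 5557 B

10, 5557


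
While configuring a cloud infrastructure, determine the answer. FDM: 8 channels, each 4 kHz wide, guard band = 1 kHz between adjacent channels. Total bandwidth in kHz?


Given: 8 channels, 4 kHz each, guard = 1 kHz
Channel bandwidth = 8 * 4 = 32 kHz
Guard bands = 7 gaps * 1 kHz = 7 kHz
Total = 32 + 7 = 39 kHz

39


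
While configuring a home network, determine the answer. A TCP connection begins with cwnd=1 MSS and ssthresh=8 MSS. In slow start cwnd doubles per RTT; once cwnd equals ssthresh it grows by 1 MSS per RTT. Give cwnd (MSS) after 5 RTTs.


RTT 0: cwnd = 1 MSS (initial)
RTT 1: cwnd = 2 MSS (slow start, doubled)
RTT 2: cwnd = 4 MSS (slow start, doubled)
RTT 3: cwnd = 8 MSS (slow start, doubled)
RTT 4: cwnd = 9 MSS (congestion avoidance, +1)
RTT 5: cwnd = 10 MSS (congestion avoidance, +1)

10


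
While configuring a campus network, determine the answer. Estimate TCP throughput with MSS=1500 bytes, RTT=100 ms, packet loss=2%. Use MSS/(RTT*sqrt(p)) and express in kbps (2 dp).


Given: MSS = 1500 bytes, RTT = 100 ms, loss = 2%
RTT in seconds = 100 / 1000 = 0.1
Loss rate = 2% = 0.02
sqrt(loss) = sqrt(0.02) = 0.141421356237
Throughput (bytes/s) = 1500 / (0.1 * 0.141421356237) = 106066.0172
Throughput (kbps) = 106066.0172 * 8 / 1000 = 848.528137 -> 848.53 kbps (2 dp)

848.53


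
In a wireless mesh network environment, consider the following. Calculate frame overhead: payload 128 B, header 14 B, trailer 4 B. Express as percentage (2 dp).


Given: payload = 128 B, header = 14 B, trailer = 4 B
Overhead bytes = header + trailer = 14 + 4 = 18
Total frame = payload + overhead = 128 + 18 = 146
Overhead % = 18 / 146 * 100 = 12.3288% -> 12.33% (2 dp)

12.33
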